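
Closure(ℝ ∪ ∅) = ℝ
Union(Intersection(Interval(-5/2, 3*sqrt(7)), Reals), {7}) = Interval(-5/2, 3*sqrt(7))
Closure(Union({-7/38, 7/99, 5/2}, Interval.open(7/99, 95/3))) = Union({-7/38}, Interval(7/99, 95/3))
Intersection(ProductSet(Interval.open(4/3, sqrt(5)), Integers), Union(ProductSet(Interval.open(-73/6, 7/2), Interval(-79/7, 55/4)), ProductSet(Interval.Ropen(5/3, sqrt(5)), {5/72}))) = ProductSet(Interval.open(4/3, sqrt(5)), Range(-11, 14, 1))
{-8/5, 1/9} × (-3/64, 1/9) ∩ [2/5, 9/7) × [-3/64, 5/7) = ∅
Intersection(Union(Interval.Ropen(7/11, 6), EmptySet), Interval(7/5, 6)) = Interval.Ropen(7/5, 6)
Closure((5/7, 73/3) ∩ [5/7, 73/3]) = [5/7, 73/3]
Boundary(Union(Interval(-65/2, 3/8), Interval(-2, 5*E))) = {-65/2, 5*E}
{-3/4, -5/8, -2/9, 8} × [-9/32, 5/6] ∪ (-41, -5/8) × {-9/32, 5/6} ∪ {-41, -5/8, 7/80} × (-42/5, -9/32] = ((-41, -5/8) × {-9/32, 5/6}) ∪ ({-41, -5/8, 7/80} × (-42/5, -9/32]) ∪ ({-3/4, -5/8, -2/9, 8} × [-9/32, 5/6])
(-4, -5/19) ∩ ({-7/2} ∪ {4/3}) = {-7/2}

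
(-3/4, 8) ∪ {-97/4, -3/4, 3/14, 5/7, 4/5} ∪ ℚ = ℚ ∪ [-3/4, 8]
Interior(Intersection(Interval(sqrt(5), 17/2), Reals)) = Interval.open(sqrt(5), 17/2)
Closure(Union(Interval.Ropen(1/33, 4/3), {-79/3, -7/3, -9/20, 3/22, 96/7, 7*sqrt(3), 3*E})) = Union({-79/3, -7/3, -9/20, 96/7, 7*sqrt(3), 3*E}, Interval(1/33, 4/3))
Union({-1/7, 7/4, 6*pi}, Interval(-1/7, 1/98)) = Union({7/4, 6*pi}, Interval(-1/7, 1/98))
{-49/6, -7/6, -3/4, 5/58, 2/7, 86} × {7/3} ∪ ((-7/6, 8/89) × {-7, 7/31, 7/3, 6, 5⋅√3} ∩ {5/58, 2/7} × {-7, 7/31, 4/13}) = ({5/58} × {-7, 7/31}) ∪ ({-49/6, -7/6, -3/4, 5/58, 2/7, 86} × {7/3})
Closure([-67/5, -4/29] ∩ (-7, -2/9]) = [-7, -2/9]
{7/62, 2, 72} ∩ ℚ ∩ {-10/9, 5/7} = ∅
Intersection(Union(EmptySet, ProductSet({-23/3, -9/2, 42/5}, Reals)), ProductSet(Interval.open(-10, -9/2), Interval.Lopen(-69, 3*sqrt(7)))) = ProductSet({-23/3}, Interval.Lopen(-69, 3*sqrt(7)))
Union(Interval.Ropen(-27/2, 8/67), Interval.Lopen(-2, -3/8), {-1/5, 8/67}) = Interval(-27/2, 8/67)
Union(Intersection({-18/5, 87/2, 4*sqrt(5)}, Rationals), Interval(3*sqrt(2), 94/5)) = Union({-18/5, 87/2}, Interval(3*sqrt(2), 94/5))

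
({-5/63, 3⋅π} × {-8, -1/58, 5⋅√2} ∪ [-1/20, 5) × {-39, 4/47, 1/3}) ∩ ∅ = ∅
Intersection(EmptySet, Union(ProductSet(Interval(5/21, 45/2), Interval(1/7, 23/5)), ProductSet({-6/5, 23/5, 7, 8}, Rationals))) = EmptySet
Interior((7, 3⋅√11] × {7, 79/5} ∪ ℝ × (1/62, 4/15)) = ℝ × (1/62, 4/15)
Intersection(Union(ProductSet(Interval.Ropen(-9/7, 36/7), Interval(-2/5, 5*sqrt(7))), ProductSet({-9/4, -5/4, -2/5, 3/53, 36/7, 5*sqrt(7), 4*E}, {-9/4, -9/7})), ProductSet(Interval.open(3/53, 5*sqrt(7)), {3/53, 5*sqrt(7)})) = ProductSet(Interval.open(3/53, 36/7), {3/53, 5*sqrt(7)})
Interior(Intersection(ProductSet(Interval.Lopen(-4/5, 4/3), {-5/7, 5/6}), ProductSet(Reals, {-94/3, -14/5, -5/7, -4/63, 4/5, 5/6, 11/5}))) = EmptySet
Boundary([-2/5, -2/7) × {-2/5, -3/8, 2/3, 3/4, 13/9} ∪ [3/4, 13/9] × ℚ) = ([3/4, 13/9] × ℝ) ∪ ([-2/5, -2/7] × {-2/5, -3/8, 2/3, 3/4, 13/9})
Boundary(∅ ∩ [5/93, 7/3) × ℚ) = ∅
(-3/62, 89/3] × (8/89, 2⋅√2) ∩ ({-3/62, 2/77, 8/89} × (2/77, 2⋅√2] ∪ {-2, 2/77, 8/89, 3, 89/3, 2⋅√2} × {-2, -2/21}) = {2/77, 8/89} × (8/89, 2⋅√2)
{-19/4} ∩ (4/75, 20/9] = ∅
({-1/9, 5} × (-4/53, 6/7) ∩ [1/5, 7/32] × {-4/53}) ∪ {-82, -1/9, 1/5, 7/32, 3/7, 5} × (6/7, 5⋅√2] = {-82, -1/9, 1/5, 7/32, 3/7, 5} × (6/7, 5⋅√2]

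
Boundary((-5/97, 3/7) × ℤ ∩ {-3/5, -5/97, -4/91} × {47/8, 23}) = {-4/91} × {23}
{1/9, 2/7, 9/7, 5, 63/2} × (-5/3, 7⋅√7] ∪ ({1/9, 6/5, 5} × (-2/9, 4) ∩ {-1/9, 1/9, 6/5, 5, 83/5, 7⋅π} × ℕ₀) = ({1/9, 6/5, 5} × {0, 1, 2, 3}) ∪ ({1/9, 2/7, 9/7, 5, 63/2} × (-5/3, 7⋅√7])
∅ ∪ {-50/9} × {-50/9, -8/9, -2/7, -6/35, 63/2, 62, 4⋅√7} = {-50/9} × {-50/9, -8/9, -2/7, -6/35, 63/2, 62, 4⋅√7}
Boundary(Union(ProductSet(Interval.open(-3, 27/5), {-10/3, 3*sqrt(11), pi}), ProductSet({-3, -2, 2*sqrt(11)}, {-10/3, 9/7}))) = Union(ProductSet({-3, -2, 2*sqrt(11)}, {-10/3, 9/7}), ProductSet(Interval(-3, 27/5), {-10/3, 3*sqrt(11), pi}))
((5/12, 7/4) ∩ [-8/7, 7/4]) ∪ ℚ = ℚ ∪ [5/12, 7/4]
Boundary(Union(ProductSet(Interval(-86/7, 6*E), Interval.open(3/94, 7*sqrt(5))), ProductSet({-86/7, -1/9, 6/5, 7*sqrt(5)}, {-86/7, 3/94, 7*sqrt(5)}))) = Union(ProductSet({-86/7, 6*E}, Interval(3/94, 7*sqrt(5))), ProductSet({-86/7, -1/9, 6/5, 7*sqrt(5)}, {-86/7, 3/94, 7*sqrt(5)}), ProductSet(Interval(-86/7, 6*E), {3/94, 7*sqrt(5)}))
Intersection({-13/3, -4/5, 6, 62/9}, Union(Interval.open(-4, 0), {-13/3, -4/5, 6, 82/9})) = {-13/3, -4/5, 6}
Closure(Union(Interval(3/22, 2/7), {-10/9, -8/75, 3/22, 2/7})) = Union({-10/9, -8/75}, Interval(3/22, 2/7))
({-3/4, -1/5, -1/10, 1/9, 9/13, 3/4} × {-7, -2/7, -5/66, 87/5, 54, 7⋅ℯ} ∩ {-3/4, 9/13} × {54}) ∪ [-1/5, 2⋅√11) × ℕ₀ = ({-3/4, 9/13} × {54}) ∪ ([-1/5, 2⋅√11) × ℕ₀)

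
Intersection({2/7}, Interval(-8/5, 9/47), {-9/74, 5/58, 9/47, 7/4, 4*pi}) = EmptySet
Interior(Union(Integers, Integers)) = EmptySet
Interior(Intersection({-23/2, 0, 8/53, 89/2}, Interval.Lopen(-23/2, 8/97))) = EmptySet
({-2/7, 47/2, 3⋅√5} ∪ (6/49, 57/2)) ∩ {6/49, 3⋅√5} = {3⋅√5}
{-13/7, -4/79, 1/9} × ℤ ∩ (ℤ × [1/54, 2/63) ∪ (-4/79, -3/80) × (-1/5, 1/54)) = ∅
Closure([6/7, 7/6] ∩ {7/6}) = {7/6}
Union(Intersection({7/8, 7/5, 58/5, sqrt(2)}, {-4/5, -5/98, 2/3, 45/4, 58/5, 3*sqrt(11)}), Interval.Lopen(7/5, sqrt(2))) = Union({58/5}, Interval.Lopen(7/5, sqrt(2)))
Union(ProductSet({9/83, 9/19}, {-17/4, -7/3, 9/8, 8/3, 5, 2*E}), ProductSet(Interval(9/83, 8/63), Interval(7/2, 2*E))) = Union(ProductSet({9/83, 9/19}, {-17/4, -7/3, 9/8, 8/3, 5, 2*E}), ProductSet(Interval(9/83, 8/63), Interval(7/2, 2*E)))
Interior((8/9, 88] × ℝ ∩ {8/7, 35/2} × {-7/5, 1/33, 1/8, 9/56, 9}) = ∅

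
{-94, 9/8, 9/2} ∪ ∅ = {-94, 9/8, 9/2}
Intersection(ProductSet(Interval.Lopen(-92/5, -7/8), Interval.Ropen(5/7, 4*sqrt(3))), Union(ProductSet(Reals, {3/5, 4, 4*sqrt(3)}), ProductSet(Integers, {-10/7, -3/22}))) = ProductSet(Interval.Lopen(-92/5, -7/8), {4})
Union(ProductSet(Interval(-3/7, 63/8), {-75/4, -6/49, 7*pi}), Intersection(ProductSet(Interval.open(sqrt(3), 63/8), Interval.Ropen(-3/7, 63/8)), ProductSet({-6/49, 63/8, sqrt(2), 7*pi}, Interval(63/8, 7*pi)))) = ProductSet(Interval(-3/7, 63/8), {-75/4, -6/49, 7*pi})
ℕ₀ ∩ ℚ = ℕ₀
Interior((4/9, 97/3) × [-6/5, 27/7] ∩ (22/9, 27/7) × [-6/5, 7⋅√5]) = (22/9, 27/7) × (-6/5, 27/7)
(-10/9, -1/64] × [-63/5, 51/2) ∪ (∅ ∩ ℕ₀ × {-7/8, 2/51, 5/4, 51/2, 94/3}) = (-10/9, -1/64] × [-63/5, 51/2)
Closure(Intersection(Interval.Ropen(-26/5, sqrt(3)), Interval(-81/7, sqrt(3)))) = Interval(-26/5, sqrt(3))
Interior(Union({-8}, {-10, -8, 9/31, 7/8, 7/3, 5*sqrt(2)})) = EmptySet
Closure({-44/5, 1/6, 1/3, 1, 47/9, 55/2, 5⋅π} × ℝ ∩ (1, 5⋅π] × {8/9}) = {47/9, 5⋅π} × {8/9}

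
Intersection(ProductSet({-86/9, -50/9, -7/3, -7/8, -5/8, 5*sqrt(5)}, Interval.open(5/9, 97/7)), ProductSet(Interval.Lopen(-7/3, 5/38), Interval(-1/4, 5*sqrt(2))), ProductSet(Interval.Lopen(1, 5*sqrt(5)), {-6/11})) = EmptySet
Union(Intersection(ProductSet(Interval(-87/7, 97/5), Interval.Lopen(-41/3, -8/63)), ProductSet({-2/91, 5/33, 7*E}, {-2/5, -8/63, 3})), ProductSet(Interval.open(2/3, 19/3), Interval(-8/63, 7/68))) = Union(ProductSet({-2/91, 5/33, 7*E}, {-2/5, -8/63}), ProductSet(Interval.open(2/3, 19/3), Interval(-8/63, 7/68)))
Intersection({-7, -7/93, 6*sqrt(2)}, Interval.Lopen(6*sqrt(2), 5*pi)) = EmptySet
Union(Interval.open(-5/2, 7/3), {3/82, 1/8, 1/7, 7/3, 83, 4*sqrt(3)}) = Union({83, 4*sqrt(3)}, Interval.Lopen(-5/2, 7/3))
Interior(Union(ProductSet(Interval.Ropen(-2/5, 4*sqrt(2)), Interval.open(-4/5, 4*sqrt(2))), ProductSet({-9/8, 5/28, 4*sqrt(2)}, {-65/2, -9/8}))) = ProductSet(Interval.open(-2/5, 4*sqrt(2)), Interval.open(-4/5, 4*sqrt(2)))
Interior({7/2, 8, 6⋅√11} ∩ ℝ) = ∅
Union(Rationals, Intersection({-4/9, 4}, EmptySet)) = Rationals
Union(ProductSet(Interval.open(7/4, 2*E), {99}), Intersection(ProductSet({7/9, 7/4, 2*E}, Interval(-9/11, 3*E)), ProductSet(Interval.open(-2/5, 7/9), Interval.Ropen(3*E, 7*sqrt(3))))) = ProductSet(Interval.open(7/4, 2*E), {99})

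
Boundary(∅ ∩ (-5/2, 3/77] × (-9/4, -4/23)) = ∅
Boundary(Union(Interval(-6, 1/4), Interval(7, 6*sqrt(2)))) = {-6, 1/4, 7, 6*sqrt(2)}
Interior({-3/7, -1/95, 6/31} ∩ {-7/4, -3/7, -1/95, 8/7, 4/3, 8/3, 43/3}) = ∅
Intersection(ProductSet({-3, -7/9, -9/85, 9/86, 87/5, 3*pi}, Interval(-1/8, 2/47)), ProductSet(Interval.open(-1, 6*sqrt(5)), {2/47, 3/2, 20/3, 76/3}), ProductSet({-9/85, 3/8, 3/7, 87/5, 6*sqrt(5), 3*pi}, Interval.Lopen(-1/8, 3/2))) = ProductSet({-9/85, 3*pi}, {2/47})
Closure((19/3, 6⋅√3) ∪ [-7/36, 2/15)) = [-7/36, 2/15] ∪ [19/3, 6⋅√3]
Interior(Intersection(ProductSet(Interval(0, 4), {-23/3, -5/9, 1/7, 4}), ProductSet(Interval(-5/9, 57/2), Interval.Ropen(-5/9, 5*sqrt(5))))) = EmptySet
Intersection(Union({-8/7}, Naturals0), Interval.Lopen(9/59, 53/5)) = Range(1, 11, 1)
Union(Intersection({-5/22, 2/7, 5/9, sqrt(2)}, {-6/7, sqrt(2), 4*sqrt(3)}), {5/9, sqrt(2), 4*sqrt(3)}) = {5/9, sqrt(2), 4*sqrt(3)}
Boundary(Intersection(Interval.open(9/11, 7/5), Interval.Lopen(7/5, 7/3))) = EmptySet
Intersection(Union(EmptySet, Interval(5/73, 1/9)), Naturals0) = EmptySet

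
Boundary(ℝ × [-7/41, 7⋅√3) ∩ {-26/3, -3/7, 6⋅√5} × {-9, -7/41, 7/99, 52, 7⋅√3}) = {-26/3, -3/7, 6⋅√5} × {-7/41, 7/99}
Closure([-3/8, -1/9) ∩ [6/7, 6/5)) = ∅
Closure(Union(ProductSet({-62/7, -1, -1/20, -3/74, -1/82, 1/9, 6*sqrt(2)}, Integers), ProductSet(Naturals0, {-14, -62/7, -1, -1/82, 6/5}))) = Union(ProductSet({-62/7, -1, -1/20, -3/74, -1/82, 1/9, 6*sqrt(2)}, Integers), ProductSet(Naturals0, {-14, -62/7, -1, -1/82, 6/5}))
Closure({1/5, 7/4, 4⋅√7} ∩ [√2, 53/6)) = {7/4}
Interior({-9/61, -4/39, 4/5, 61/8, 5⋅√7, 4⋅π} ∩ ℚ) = ∅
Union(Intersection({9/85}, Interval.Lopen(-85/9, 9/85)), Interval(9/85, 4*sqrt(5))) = Interval(9/85, 4*sqrt(5))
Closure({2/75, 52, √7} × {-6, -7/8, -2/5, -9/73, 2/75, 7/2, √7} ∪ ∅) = {2/75, 52, √7} × {-6, -7/8, -2/5, -9/73, 2/75, 7/2, √7}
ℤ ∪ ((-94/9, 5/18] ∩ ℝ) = ℤ ∪ (-94/9, 5/18]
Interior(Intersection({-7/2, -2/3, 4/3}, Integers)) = EmptySet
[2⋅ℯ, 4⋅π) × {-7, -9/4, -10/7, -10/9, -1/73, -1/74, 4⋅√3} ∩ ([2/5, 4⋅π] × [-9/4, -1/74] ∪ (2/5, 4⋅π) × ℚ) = [2⋅ℯ, 4⋅π) × {-7, -9/4, -10/7, -10/9, -1/73, -1/74}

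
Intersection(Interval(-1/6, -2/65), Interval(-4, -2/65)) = Interval(-1/6, -2/65)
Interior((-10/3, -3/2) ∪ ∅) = (-10/3, -3/2)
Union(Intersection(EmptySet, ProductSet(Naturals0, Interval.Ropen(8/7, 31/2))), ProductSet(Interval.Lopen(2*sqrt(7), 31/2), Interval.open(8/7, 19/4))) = ProductSet(Interval.Lopen(2*sqrt(7), 31/2), Interval.open(8/7, 19/4))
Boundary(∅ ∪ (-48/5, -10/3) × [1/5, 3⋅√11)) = ({-48/5, -10/3} × [1/5, 3⋅√11]) ∪ ([-48/5, -10/3] × {1/5, 3⋅√11})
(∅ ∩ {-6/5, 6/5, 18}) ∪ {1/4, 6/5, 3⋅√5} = {1/4, 6/5, 3⋅√5}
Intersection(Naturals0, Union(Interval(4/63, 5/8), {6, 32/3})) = {6}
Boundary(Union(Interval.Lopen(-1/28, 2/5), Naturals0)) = Union(Complement(Naturals0, Interval.open(-1/28, 2/5)), {-1/28, 2/5})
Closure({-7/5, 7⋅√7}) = {-7/5, 7⋅√7}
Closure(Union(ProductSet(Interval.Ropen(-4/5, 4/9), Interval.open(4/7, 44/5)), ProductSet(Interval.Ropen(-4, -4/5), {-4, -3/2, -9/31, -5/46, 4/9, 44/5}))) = Union(ProductSet({-4/5, 4/9}, Interval(4/7, 44/5)), ProductSet(Interval(-4, -4/5), {-4, -3/2, -9/31, -5/46, 4/9, 44/5}), ProductSet(Interval(-4/5, 4/9), {4/7, 44/5}), ProductSet(Interval.Ropen(-4/5, 4/9), Interval.open(4/7, 44/5)))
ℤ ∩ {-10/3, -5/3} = ∅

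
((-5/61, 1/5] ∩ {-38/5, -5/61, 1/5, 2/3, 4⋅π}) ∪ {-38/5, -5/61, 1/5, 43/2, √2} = {-38/5, -5/61, 1/5, 43/2, √2}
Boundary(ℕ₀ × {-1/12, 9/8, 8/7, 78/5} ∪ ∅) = ℕ₀ × {-1/12, 9/8, 8/7, 78/5}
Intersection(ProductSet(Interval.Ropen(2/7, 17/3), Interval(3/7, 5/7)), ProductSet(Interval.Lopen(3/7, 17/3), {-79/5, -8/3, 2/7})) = EmptySet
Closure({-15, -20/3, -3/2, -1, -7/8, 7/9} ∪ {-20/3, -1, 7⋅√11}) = {-15, -20/3, -3/2, -1, -7/8, 7/9, 7⋅√11}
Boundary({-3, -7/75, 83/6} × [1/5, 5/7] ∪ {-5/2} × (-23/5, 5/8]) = ({-5/2} × [-23/5, 5/8]) ∪ ({-3, -7/75, 83/6} × [1/5, 5/7])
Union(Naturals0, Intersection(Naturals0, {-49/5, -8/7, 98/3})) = Naturals0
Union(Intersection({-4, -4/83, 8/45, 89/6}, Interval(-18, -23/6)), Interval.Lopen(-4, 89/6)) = Interval(-4, 89/6)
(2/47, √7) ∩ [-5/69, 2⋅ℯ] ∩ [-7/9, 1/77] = ∅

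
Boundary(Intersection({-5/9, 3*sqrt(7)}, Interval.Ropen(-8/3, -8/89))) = {-5/9}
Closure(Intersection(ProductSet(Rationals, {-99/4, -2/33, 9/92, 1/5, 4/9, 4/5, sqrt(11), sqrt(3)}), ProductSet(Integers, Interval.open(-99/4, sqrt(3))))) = ProductSet(Integers, {-2/33, 9/92, 1/5, 4/9, 4/5})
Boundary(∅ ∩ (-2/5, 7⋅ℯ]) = ∅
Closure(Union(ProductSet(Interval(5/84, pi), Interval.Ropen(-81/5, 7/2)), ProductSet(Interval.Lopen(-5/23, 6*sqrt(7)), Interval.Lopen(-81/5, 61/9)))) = Union(ProductSet({-5/23, 6*sqrt(7)}, Interval(-81/5, 61/9)), ProductSet(Interval(-5/23, 6*sqrt(7)), {-81/5, 61/9}), ProductSet(Interval.Lopen(-5/23, 6*sqrt(7)), Interval.Lopen(-81/5, 61/9)), ProductSet(Interval(5/84, pi), Interval.Ropen(-81/5, 7/2)))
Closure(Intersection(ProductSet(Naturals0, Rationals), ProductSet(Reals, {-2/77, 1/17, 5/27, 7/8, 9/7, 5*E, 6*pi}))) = ProductSet(Naturals0, {-2/77, 1/17, 5/27, 7/8, 9/7})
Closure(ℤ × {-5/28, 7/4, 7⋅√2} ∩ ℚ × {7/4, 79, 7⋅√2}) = ℤ × {7/4, 7⋅√2}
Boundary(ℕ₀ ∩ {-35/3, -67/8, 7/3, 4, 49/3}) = {4}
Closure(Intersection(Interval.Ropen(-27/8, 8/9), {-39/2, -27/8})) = {-27/8}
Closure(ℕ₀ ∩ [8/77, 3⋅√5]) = {1, 2, …, 6}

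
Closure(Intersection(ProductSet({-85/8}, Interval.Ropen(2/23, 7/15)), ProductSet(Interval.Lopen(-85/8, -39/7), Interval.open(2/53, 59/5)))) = EmptySet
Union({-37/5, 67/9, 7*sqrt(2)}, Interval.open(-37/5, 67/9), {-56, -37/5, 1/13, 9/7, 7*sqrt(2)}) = Union({-56, 7*sqrt(2)}, Interval(-37/5, 67/9))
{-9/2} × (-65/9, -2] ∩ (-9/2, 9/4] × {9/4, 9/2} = ∅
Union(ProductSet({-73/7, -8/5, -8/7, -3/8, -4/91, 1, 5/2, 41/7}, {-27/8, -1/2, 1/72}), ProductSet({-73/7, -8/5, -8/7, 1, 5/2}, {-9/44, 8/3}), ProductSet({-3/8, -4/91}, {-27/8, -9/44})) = Union(ProductSet({-3/8, -4/91}, {-27/8, -9/44}), ProductSet({-73/7, -8/5, -8/7, 1, 5/2}, {-9/44, 8/3}), ProductSet({-73/7, -8/5, -8/7, -3/8, -4/91, 1, 5/2, 41/7}, {-27/8, -1/2, 1/72}))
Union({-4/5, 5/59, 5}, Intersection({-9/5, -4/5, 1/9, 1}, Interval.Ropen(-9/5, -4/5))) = {-9/5, -4/5, 5/59, 5}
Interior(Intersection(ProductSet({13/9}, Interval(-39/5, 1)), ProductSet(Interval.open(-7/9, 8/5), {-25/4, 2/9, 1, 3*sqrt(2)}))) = EmptySet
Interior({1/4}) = ∅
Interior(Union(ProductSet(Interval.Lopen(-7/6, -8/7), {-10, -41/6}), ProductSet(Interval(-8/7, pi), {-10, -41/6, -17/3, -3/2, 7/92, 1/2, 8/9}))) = EmptySet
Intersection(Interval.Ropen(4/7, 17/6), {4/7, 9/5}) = {4/7, 9/5}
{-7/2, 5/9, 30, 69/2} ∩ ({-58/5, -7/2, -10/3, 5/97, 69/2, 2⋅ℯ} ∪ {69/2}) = {-7/2, 69/2}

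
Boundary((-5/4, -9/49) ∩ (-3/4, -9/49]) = {-3/4, -9/49}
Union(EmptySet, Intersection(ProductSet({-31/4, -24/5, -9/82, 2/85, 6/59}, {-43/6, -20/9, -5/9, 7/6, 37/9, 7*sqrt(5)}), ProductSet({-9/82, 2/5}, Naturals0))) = EmptySet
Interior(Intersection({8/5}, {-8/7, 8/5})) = EmptySet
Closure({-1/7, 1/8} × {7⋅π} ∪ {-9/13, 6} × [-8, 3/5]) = ({-1/7, 1/8} × {7⋅π}) ∪ ({-9/13, 6} × [-8, 3/5])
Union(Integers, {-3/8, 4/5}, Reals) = Reals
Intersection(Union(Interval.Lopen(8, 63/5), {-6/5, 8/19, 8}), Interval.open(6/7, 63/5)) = Interval.Ropen(8, 63/5)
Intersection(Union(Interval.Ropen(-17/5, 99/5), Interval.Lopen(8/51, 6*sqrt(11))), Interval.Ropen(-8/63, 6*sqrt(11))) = Interval.Ropen(-8/63, 6*sqrt(11))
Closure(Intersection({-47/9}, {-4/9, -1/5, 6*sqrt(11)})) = EmptySet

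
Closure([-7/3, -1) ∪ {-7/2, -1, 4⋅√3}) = {-7/2, 4⋅√3} ∪ [-7/3, -1]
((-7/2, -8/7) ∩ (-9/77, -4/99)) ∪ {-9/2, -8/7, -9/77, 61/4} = {-9/2, -8/7, -9/77, 61/4}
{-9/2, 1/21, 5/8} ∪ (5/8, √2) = {-9/2, 1/21} ∪ [5/8, √2)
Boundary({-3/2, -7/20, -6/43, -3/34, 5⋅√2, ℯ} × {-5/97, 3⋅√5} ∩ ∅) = ∅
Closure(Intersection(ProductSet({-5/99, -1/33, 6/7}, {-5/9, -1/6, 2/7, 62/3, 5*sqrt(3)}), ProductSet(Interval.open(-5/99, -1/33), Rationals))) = EmptySet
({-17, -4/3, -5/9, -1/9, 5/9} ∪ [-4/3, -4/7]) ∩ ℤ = {-17} ∪ {-1}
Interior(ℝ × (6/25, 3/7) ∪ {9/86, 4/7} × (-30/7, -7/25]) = ℝ × (6/25, 3/7)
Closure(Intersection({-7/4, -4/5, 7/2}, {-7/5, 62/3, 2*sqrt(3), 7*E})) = EmptySet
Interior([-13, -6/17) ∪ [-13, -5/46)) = (-13, -5/46)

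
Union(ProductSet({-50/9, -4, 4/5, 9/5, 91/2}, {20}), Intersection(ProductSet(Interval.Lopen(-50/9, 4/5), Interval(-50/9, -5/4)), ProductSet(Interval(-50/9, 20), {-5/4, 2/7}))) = Union(ProductSet({-50/9, -4, 4/5, 9/5, 91/2}, {20}), ProductSet(Interval.Lopen(-50/9, 4/5), {-5/4}))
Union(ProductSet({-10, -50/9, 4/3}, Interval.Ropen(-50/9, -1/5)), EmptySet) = ProductSet({-10, -50/9, 4/3}, Interval.Ropen(-50/9, -1/5))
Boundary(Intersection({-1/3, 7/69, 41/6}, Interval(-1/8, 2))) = {7/69}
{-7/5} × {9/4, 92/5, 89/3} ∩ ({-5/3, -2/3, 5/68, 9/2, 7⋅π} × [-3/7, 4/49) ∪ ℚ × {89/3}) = {-7/5} × {89/3}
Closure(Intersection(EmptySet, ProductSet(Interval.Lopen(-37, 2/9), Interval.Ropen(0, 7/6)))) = EmptySet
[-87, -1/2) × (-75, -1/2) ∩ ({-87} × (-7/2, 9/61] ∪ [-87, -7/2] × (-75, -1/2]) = [-87, -7/2] × (-75, -1/2)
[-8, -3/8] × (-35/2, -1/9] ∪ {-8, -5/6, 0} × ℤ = ({-8, -5/6, 0} × ℤ) ∪ ([-8, -3/8] × (-35/2, -1/9])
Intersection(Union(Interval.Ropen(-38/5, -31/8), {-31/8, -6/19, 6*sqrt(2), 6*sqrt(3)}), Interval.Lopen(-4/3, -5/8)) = EmptySet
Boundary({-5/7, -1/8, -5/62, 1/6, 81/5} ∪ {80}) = {-5/7, -1/8, -5/62, 1/6, 81/5, 80}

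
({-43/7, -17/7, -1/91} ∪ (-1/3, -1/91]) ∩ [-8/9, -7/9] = ∅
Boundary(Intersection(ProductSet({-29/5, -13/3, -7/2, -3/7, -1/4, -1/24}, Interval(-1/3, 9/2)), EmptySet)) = EmptySet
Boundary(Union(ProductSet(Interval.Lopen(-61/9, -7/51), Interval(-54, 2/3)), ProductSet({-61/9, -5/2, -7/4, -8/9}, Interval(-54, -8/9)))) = Union(ProductSet({-61/9, -7/51}, Interval(-54, 2/3)), ProductSet(Interval(-61/9, -7/51), {-54, 2/3}))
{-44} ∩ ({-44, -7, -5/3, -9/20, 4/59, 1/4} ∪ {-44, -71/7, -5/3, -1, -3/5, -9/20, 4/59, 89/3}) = {-44}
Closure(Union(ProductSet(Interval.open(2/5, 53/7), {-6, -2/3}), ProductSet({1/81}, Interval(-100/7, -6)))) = Union(ProductSet({1/81}, Interval(-100/7, -6)), ProductSet(Interval(2/5, 53/7), {-6, -2/3}))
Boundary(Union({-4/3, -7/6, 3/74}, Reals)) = EmptySet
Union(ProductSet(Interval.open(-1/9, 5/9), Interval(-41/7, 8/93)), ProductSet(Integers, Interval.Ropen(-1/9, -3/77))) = Union(ProductSet(Integers, Interval.Ropen(-1/9, -3/77)), ProductSet(Interval.open(-1/9, 5/9), Interval(-41/7, 8/93)))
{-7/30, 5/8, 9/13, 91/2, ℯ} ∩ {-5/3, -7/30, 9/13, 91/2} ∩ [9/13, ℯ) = {9/13}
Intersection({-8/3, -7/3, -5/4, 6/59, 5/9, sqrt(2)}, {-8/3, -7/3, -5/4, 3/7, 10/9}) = {-8/3, -7/3, -5/4}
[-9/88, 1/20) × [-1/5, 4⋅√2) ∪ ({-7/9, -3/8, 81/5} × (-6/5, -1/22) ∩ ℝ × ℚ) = ({-7/9, -3/8, 81/5} × (ℚ ∩ (-6/5, -1/22))) ∪ ([-9/88, 1/20) × [-1/5, 4⋅√2))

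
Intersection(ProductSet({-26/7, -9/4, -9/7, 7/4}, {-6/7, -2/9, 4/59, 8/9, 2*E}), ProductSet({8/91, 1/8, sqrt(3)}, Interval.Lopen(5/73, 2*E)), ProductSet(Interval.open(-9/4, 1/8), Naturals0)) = EmptySet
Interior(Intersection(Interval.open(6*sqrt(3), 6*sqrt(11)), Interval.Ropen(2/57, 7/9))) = EmptySet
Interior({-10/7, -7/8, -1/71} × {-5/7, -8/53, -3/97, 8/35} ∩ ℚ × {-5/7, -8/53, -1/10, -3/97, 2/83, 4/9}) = ∅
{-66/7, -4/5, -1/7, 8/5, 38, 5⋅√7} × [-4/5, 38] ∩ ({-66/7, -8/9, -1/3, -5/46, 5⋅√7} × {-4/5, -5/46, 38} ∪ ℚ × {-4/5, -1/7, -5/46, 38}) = ({-66/7, 5⋅√7} × {-4/5, -5/46, 38}) ∪ ({-66/7, -4/5, -1/7, 8/5, 38} × {-4/5, -1/7, -5/46, 38})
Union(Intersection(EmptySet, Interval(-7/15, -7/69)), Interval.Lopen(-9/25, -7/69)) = Interval.Lopen(-9/25, -7/69)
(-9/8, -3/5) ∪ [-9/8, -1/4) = [-9/8, -1/4)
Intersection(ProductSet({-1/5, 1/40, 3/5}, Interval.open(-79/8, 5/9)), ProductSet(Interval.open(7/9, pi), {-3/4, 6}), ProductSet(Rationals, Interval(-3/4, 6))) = EmptySet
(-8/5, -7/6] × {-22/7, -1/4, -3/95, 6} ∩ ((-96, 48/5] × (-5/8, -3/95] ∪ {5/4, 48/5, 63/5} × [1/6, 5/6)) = (-8/5, -7/6] × {-1/4, -3/95}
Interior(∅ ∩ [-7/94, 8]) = ∅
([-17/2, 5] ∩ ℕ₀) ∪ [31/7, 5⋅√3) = {0, 1, …, 5} ∪ [31/7, 5⋅√3)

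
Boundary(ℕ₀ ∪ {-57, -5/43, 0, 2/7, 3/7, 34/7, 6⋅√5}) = {-57, -5/43, 2/7, 3/7, 34/7, 6⋅√5} ∪ ℕ₀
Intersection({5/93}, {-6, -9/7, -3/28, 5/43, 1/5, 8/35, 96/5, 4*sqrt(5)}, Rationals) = EmptySet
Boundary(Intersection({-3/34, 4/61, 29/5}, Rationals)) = {-3/34, 4/61, 29/5}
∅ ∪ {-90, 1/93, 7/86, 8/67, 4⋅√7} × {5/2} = {-90, 1/93, 7/86, 8/67, 4⋅√7} × {5/2}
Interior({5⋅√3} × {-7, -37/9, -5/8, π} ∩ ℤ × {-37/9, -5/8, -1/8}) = ∅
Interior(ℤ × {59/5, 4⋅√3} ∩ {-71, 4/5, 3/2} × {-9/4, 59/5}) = ∅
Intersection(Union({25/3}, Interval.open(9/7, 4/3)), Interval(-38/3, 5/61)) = EmptySet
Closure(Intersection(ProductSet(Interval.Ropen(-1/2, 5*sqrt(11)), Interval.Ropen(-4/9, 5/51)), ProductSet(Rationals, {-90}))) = EmptySet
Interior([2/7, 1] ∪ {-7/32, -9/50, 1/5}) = (2/7, 1)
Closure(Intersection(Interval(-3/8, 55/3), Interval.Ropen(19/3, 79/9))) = Interval(19/3, 79/9)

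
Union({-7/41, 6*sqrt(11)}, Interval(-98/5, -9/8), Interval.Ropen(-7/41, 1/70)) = Union({6*sqrt(11)}, Interval(-98/5, -9/8), Interval.Ropen(-7/41, 1/70))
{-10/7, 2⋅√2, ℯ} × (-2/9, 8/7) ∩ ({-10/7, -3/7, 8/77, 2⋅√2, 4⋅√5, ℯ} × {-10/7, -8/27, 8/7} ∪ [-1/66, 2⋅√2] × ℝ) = {2⋅√2, ℯ} × (-2/9, 8/7)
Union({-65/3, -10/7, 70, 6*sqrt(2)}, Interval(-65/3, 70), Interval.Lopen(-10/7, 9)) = Interval(-65/3, 70)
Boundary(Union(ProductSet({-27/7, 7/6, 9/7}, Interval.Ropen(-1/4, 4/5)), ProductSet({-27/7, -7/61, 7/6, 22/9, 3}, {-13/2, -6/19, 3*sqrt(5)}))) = Union(ProductSet({-27/7, 7/6, 9/7}, Interval(-1/4, 4/5)), ProductSet({-27/7, -7/61, 7/6, 22/9, 3}, {-13/2, -6/19, 3*sqrt(5)}))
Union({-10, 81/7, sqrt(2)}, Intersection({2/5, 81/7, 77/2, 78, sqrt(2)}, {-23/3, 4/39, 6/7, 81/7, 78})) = {-10, 81/7, 78, sqrt(2)}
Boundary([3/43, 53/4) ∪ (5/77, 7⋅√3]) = {5/77, 53/4}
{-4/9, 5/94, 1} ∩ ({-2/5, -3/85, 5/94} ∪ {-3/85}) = {5/94}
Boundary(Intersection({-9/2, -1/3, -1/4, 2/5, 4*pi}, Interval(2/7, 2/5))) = {2/5}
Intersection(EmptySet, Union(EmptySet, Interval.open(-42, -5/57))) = EmptySet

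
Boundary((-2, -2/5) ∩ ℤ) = {-1}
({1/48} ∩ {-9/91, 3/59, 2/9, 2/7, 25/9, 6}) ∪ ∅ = ∅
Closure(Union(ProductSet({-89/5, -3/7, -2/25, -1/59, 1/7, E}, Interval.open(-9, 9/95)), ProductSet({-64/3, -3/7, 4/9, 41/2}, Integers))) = Union(ProductSet({-64/3, -3/7, 4/9, 41/2}, Integers), ProductSet({-89/5, -3/7, -2/25, -1/59, 1/7, E}, Interval(-9, 9/95)))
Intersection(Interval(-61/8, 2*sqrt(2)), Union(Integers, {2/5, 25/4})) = Union({2/5}, Range(-7, 3, 1))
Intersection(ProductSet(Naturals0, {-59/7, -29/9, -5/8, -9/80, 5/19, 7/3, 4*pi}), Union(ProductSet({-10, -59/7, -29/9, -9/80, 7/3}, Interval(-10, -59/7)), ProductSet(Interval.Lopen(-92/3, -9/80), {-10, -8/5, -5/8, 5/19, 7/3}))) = EmptySet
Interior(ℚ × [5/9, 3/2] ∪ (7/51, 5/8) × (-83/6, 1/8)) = (7/51, 5/8) × (-83/6, 1/8)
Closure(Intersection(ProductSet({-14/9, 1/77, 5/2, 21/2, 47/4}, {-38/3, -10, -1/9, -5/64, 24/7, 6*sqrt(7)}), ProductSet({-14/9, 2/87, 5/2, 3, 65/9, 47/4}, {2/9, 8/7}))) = EmptySet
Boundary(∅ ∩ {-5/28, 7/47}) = ∅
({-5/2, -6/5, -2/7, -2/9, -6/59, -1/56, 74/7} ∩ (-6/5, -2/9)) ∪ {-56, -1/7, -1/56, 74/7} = {-56, -2/7, -1/7, -1/56, 74/7}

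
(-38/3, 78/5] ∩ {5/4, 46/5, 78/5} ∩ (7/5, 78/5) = {46/5}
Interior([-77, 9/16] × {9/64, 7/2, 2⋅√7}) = ∅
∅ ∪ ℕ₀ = ℕ₀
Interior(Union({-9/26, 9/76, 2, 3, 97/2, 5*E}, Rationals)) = EmptySet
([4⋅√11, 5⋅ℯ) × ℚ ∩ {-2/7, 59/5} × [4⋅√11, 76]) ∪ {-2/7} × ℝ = {-2/7} × ℝ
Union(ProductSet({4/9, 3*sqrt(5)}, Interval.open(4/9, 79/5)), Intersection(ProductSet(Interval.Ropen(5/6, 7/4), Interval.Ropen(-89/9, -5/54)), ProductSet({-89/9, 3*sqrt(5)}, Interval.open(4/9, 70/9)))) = ProductSet({4/9, 3*sqrt(5)}, Interval.open(4/9, 79/5))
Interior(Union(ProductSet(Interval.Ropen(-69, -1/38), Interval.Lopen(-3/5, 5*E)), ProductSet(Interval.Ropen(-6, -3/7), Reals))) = Union(ProductSet(Interval.open(-69, -1/38), Interval.open(-3/5, 5*E)), ProductSet(Interval.open(-6, -3/7), Interval(-oo, oo)))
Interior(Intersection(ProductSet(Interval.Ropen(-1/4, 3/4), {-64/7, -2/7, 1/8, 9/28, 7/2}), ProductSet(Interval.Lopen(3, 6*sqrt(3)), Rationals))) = EmptySet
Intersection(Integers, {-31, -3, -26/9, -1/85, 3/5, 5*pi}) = {-31, -3}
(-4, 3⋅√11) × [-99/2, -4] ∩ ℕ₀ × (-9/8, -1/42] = ∅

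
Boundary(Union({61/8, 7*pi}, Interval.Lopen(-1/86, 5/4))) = {-1/86, 5/4, 61/8, 7*pi}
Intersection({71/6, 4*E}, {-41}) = EmptySet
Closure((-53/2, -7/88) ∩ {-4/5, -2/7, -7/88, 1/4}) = {-4/5, -2/7}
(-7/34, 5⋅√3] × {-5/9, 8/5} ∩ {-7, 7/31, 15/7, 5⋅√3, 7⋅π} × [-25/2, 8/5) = {7/31, 15/7, 5⋅√3} × {-5/9}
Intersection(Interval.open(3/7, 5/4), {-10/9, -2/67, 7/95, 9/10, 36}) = {9/10}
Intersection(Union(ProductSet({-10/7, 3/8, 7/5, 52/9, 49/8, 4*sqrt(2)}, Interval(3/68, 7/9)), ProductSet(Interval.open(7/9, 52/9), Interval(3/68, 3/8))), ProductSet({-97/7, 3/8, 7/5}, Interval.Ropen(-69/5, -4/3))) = EmptySet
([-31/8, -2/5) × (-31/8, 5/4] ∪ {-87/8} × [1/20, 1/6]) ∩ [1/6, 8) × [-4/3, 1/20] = ∅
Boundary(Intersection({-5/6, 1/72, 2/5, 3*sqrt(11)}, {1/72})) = {1/72}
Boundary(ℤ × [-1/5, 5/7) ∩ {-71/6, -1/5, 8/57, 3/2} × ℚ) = ∅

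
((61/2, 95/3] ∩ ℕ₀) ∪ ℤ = ℤ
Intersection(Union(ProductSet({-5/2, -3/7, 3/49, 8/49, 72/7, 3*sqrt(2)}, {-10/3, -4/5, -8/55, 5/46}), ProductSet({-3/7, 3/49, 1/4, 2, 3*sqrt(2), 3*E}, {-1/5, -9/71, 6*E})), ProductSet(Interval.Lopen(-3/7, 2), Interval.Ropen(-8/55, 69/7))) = Union(ProductSet({3/49, 8/49}, {-8/55, 5/46}), ProductSet({3/49, 1/4, 2}, {-9/71}))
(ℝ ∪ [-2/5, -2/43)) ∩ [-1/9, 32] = [-1/9, 32]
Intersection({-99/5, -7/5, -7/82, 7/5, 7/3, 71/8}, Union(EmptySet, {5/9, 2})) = EmptySet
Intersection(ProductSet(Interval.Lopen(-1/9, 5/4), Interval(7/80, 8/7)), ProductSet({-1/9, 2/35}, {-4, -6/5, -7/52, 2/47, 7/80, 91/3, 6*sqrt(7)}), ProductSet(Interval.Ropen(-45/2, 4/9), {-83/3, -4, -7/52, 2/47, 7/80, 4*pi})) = ProductSet({2/35}, {7/80})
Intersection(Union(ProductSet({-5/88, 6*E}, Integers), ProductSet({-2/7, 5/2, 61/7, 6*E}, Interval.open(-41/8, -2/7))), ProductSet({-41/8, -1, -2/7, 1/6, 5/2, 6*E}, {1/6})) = EmptySet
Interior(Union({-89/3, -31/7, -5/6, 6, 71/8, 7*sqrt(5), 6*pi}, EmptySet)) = EmptySet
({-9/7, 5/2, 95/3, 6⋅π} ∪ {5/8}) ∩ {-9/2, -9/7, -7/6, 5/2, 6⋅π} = {-9/7, 5/2, 6⋅π}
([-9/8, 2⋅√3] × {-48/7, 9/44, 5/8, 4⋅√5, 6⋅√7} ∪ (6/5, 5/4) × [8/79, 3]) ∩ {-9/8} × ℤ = ∅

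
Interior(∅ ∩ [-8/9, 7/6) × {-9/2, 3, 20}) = ∅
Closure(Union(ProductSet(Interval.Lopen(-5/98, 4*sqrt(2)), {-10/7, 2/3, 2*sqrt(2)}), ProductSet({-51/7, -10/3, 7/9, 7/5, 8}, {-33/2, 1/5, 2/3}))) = Union(ProductSet({-51/7, -10/3, 7/9, 7/5, 8}, {-33/2, 1/5, 2/3}), ProductSet(Interval(-5/98, 4*sqrt(2)), {-10/7, 2/3, 2*sqrt(2)}))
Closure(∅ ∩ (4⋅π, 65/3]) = ∅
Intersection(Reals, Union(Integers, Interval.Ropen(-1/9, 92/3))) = Union(Integers, Interval.Ropen(-1/9, 92/3))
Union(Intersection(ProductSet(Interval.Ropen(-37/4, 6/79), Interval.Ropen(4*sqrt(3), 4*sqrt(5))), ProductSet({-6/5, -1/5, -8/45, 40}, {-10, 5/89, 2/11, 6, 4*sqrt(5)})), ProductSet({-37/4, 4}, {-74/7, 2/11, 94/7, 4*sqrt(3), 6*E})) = ProductSet({-37/4, 4}, {-74/7, 2/11, 94/7, 4*sqrt(3), 6*E})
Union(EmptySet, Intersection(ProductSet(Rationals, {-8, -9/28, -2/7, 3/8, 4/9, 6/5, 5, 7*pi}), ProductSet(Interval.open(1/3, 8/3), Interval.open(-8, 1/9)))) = ProductSet(Intersection(Interval.open(1/3, 8/3), Rationals), {-9/28, -2/7})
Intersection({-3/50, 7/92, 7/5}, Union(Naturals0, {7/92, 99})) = {7/92}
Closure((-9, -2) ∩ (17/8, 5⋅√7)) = ∅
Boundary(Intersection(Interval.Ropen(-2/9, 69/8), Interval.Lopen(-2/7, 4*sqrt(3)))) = {-2/9, 4*sqrt(3)}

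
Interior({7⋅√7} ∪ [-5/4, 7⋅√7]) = (-5/4, 7⋅√7)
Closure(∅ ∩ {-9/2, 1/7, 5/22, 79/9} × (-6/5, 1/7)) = ∅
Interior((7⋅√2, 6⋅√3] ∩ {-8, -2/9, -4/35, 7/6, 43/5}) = ∅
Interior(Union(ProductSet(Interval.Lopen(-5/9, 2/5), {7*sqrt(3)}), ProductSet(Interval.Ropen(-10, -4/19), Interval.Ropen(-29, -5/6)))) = ProductSet(Interval.open(-10, -4/19), Interval.open(-29, -5/6))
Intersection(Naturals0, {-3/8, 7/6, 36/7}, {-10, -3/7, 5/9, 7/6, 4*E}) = EmptySet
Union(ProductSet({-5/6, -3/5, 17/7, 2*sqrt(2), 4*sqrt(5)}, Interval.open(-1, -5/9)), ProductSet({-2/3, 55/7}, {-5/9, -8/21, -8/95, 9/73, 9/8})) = Union(ProductSet({-2/3, 55/7}, {-5/9, -8/21, -8/95, 9/73, 9/8}), ProductSet({-5/6, -3/5, 17/7, 2*sqrt(2), 4*sqrt(5)}, Interval.open(-1, -5/9)))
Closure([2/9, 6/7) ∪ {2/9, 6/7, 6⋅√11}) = [2/9, 6/7] ∪ {6⋅√11}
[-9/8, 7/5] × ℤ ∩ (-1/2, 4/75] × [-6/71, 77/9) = (-1/2, 4/75] × {0, 1, …, 8}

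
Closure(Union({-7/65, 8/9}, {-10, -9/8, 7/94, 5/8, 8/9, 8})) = {-10, -9/8, -7/65, 7/94, 5/8, 8/9, 8}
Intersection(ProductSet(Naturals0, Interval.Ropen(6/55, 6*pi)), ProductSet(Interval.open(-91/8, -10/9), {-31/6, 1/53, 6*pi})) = EmptySet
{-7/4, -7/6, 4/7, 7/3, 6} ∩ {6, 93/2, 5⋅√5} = {6}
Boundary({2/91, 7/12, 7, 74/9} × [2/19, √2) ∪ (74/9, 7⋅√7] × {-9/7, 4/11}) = ({2/91, 7/12, 7, 74/9} × [2/19, √2]) ∪ ([74/9, 7⋅√7] × {-9/7, 4/11})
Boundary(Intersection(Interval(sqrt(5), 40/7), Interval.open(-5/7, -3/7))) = EmptySet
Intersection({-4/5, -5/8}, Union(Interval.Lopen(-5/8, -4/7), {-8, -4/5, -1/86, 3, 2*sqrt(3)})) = {-4/5}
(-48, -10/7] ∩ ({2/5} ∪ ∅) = ∅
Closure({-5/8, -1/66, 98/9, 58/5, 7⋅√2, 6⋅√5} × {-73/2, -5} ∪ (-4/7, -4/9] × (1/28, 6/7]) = ({-4/7, -4/9} × [1/28, 6/7]) ∪ ([-4/7, -4/9] × {1/28, 6/7}) ∪ ((-4/7, -4/9] × (1/28, 6/7]) ∪ ({-5/8, -1/66, 98/9, 58/5, 7⋅√2, 6⋅√5} × {-73/2, -5})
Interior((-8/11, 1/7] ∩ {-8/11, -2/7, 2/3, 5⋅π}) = ∅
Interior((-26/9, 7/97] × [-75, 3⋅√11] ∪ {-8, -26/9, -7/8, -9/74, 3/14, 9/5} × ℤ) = (((-26/9, -7/8) ∪ (-7/8, -9/74) ∪ (-9/74, 7/97)) × ((-75, 3⋅√11) ∪ ((-75, 3⋅√11) \ ℤ))) ∪ ((-26/9, 7/97) × (((-75, 3⋅√11) \ ℤ) ∪ ((-75, 3⋅√11) \ ℤ \ (-75, 3⋅√11)))) ∪ ({-7/8, -9/74} × (({-74, -73, …, 9} \ ℤ \ (-75, 3⋅√11)) ∪ (ℤ \ ({3⋅√11} ∪ (ℤ \ (-75, 3⋅√11)))) ∪ (ℤ \ ([-75, 3⋅√11] ∪ (ℤ \ (-75, 3⋅√11)))) ∪ ({-75, -74, …, 9} \ ({3⋅√11} ∪ (ℤ \ (-75, 3⋅√11))))))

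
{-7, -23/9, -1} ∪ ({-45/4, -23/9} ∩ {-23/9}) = {-7, -23/9, -1}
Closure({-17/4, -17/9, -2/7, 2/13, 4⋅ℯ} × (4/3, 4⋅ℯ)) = {-17/4, -17/9, -2/7, 2/13, 4⋅ℯ} × [4/3, 4⋅ℯ]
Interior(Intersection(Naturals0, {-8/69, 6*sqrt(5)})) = EmptySet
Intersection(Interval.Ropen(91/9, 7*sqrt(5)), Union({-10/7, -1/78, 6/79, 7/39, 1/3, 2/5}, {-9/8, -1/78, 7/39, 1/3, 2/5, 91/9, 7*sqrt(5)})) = {91/9}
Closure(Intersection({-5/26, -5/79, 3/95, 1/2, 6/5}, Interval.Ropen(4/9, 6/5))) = {1/2}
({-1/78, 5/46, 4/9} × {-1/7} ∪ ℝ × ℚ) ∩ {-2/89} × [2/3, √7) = {-2/89} × (ℚ ∩ [2/3, √7))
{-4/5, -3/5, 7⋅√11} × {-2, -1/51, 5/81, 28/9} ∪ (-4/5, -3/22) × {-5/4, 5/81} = ((-4/5, -3/22) × {-5/4, 5/81}) ∪ ({-4/5, -3/5, 7⋅√11} × {-2, -1/51, 5/81, 28/9})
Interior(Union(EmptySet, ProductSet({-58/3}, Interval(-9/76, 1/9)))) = EmptySet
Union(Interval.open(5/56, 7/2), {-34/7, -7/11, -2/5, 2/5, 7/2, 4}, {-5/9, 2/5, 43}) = Union({-34/7, -7/11, -5/9, -2/5, 4, 43}, Interval.Lopen(5/56, 7/2))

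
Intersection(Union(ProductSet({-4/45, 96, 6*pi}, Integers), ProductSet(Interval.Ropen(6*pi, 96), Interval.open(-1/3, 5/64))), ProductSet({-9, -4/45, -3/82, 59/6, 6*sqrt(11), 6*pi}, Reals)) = Union(ProductSet({-4/45, 6*pi}, Integers), ProductSet({6*sqrt(11), 6*pi}, Interval.open(-1/3, 5/64)))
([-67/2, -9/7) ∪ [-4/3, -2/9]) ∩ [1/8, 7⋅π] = ∅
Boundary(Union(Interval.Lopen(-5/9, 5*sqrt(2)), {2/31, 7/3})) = {-5/9, 5*sqrt(2)}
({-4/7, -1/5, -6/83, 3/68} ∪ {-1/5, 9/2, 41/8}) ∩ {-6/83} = {-6/83}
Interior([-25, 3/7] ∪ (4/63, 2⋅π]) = (-25, 2⋅π)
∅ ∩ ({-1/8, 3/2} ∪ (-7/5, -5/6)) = ∅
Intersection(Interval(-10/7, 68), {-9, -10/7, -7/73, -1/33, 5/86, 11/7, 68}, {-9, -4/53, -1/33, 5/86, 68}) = {-1/33, 5/86, 68}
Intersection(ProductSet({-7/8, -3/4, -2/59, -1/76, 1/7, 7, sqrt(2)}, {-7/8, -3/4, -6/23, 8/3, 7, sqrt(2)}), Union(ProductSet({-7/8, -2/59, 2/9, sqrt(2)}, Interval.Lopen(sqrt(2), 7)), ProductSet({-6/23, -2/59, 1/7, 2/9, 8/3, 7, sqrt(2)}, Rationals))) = Union(ProductSet({-7/8, -2/59, sqrt(2)}, {8/3, 7}), ProductSet({-2/59, 1/7, 7, sqrt(2)}, {-7/8, -3/4, -6/23, 8/3, 7}))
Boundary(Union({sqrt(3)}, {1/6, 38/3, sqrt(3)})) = {1/6, 38/3, sqrt(3)}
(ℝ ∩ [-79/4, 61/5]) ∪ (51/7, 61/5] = [-79/4, 61/5]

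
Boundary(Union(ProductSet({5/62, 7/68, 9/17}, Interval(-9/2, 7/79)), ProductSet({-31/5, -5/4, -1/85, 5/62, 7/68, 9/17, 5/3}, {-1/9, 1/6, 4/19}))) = Union(ProductSet({5/62, 7/68, 9/17}, Interval(-9/2, 7/79)), ProductSet({-31/5, -5/4, -1/85, 5/62, 7/68, 9/17, 5/3}, {-1/9, 1/6, 4/19}))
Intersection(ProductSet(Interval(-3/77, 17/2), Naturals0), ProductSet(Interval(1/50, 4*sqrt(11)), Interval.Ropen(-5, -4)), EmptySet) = EmptySet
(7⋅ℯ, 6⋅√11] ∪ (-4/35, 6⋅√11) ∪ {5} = (-4/35, 6⋅√11]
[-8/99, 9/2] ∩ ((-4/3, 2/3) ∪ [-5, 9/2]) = [-8/99, 9/2]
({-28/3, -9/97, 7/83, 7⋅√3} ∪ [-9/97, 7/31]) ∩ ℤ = {0}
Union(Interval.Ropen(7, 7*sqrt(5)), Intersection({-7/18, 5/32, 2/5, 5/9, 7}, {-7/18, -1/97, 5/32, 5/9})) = Union({-7/18, 5/32, 5/9}, Interval.Ropen(7, 7*sqrt(5)))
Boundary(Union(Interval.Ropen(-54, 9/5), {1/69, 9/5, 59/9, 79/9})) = {-54, 9/5, 59/9, 79/9}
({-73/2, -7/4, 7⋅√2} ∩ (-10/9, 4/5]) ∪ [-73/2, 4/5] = [-73/2, 4/5]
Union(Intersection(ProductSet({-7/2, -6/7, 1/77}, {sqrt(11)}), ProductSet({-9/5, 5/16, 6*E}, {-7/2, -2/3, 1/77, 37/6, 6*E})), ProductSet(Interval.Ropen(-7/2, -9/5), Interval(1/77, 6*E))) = ProductSet(Interval.Ropen(-7/2, -9/5), Interval(1/77, 6*E))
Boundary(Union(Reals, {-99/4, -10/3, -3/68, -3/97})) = EmptySet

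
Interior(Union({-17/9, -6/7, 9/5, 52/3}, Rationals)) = EmptySet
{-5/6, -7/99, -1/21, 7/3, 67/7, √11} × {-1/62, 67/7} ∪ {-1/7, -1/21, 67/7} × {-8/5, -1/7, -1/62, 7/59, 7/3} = ({-1/7, -1/21, 67/7} × {-8/5, -1/7, -1/62, 7/59, 7/3}) ∪ ({-5/6, -7/99, -1/21, 7/3, 67/7, √11} × {-1/62, 67/7})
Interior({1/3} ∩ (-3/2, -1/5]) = ∅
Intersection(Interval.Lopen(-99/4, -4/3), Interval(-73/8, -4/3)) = Interval(-73/8, -4/3)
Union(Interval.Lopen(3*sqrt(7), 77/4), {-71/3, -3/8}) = Union({-71/3, -3/8}, Interval.Lopen(3*sqrt(7), 77/4))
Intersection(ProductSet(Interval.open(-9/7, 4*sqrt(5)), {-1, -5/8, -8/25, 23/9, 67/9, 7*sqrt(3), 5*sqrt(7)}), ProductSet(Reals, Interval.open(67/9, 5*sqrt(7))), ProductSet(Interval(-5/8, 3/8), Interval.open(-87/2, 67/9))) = EmptySet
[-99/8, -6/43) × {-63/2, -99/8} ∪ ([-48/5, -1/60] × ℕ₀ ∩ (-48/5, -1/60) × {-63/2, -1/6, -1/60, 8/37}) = [-99/8, -6/43) × {-63/2, -99/8}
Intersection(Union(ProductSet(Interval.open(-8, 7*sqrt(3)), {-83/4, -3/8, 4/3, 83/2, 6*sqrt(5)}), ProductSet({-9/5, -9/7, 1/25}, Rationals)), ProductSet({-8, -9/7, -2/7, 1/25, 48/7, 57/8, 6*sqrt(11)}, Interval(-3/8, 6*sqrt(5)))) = Union(ProductSet({-9/7, 1/25}, Intersection(Interval(-3/8, 6*sqrt(5)), Rationals)), ProductSet({-9/7, -2/7, 1/25, 48/7, 57/8}, {-3/8, 4/3, 6*sqrt(5)}))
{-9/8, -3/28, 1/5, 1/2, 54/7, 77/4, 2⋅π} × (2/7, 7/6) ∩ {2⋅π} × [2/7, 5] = {2⋅π} × (2/7, 7/6)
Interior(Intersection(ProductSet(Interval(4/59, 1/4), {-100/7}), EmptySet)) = EmptySet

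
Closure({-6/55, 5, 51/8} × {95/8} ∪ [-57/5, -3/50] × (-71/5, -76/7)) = ({-6/55, 5, 51/8} × {95/8}) ∪ ([-57/5, -3/50] × [-71/5, -76/7])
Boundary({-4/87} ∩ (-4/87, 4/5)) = ∅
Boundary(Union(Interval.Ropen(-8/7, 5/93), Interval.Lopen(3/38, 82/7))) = {-8/7, 5/93, 3/38, 82/7}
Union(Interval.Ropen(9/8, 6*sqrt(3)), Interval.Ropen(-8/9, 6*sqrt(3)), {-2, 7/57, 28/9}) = Union({-2}, Interval.Ropen(-8/9, 6*sqrt(3)))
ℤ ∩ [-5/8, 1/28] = {0}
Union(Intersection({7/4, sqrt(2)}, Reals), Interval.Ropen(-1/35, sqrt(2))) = Union({7/4}, Interval(-1/35, sqrt(2)))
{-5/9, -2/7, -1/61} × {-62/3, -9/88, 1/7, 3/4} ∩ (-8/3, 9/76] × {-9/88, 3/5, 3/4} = {-5/9, -2/7, -1/61} × {-9/88, 3/4}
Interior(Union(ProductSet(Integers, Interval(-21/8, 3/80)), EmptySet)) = EmptySet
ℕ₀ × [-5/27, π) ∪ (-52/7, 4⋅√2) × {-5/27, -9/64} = (ℕ₀ × [-5/27, π)) ∪ ((-52/7, 4⋅√2) × {-5/27, -9/64})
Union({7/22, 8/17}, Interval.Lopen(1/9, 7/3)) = Interval.Lopen(1/9, 7/3)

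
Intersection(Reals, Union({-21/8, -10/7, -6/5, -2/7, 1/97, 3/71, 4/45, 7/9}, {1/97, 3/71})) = {-21/8, -10/7, -6/5, -2/7, 1/97, 3/71, 4/45, 7/9}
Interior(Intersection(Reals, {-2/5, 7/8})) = EmptySet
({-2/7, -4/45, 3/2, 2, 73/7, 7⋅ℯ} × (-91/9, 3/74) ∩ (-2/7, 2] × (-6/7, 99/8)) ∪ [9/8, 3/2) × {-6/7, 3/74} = ([9/8, 3/2) × {-6/7, 3/74}) ∪ ({-4/45, 3/2, 2} × (-6/7, 3/74))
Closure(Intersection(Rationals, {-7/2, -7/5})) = {-7/2, -7/5}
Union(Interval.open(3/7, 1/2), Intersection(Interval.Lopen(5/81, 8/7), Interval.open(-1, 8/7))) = Interval.open(5/81, 8/7)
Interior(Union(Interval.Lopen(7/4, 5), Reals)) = Interval(-oo, oo)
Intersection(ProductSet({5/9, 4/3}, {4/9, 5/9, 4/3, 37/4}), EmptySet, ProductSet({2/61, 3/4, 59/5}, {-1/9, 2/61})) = EmptySet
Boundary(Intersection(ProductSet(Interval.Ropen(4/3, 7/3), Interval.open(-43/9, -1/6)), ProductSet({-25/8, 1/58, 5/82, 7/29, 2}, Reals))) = ProductSet({2}, Interval(-43/9, -1/6))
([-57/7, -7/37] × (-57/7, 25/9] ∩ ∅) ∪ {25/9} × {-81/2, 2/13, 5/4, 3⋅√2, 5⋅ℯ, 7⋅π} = {25/9} × {-81/2, 2/13, 5/4, 3⋅√2, 5⋅ℯ, 7⋅π}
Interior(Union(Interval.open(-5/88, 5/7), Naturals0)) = Union(Complement(Interval.open(-5/88, 5/7), Complement(Naturals0, Interval.open(-5/88, 5/7))), Complement(Naturals0, Union(Complement(Naturals0, Interval.open(-5/88, 5/7)), {-5/88, 5/7})), Complement(Range(0, 1, 1), Complement(Naturals0, Interval.open(-5/88, 5/7))), Complement(Range(0, 1, 1), Union(Complement(Naturals0, Interval.open(-5/88, 5/7)), {-5/88, 5/7})))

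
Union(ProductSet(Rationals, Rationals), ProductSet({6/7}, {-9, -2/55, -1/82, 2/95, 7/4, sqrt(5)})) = Union(ProductSet({6/7}, {-9, -2/55, -1/82, 2/95, 7/4, sqrt(5)}), ProductSet(Rationals, Rationals))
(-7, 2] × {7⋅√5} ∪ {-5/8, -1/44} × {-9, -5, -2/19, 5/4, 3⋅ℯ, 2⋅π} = ((-7, 2] × {7⋅√5}) ∪ ({-5/8, -1/44} × {-9, -5, -2/19, 5/4, 3⋅ℯ, 2⋅π})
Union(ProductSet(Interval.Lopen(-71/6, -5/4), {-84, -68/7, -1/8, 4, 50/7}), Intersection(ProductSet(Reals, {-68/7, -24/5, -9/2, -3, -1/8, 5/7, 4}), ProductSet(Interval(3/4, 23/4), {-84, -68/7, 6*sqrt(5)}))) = Union(ProductSet(Interval.Lopen(-71/6, -5/4), {-84, -68/7, -1/8, 4, 50/7}), ProductSet(Interval(3/4, 23/4), {-68/7}))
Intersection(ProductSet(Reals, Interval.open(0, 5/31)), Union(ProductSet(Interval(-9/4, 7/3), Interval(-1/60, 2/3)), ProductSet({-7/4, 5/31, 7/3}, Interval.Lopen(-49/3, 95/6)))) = ProductSet(Interval(-9/4, 7/3), Interval.open(0, 5/31))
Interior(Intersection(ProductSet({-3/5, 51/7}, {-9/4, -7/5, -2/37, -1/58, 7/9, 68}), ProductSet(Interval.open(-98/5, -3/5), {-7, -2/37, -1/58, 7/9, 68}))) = EmptySet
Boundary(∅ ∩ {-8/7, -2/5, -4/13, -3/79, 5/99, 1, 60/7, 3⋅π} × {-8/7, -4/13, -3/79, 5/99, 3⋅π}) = ∅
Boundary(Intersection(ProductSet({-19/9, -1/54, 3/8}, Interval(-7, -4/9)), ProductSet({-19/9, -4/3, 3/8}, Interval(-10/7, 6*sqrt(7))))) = ProductSet({-19/9, 3/8}, Interval(-10/7, -4/9))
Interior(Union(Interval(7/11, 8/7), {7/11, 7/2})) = Interval.open(7/11, 8/7)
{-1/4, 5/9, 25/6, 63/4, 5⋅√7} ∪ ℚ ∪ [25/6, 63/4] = ℚ ∪ [25/6, 63/4]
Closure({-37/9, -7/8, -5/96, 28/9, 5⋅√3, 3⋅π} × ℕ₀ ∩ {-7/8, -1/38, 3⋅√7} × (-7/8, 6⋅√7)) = {-7/8} × {0, 1, …, 15}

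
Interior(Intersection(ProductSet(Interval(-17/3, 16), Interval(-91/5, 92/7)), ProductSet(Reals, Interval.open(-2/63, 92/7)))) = ProductSet(Interval.open(-17/3, 16), Interval.open(-2/63, 92/7))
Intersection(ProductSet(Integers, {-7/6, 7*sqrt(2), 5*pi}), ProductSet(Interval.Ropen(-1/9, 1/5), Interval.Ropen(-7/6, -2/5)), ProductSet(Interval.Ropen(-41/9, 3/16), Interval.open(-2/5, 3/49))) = EmptySet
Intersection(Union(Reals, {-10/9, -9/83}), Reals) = Reals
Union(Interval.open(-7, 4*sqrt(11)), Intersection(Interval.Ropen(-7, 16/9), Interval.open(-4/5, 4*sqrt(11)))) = Interval.open(-7, 4*sqrt(11))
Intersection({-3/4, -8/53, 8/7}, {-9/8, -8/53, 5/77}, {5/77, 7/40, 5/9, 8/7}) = EmptySet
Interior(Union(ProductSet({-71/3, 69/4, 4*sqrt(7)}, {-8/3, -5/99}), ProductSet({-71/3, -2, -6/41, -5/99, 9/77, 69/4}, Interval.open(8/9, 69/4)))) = EmptySet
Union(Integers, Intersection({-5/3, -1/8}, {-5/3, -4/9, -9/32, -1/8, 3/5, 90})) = Union({-5/3, -1/8}, Integers)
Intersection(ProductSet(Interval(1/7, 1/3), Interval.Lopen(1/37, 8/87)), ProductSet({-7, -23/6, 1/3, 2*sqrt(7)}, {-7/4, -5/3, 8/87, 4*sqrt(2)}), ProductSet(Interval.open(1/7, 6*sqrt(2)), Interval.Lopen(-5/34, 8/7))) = ProductSet({1/3}, {8/87})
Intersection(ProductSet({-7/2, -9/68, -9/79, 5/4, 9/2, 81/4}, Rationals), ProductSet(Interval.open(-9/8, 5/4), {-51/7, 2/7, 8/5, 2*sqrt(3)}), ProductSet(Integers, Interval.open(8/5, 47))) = EmptySet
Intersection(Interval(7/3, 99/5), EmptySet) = EmptySet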